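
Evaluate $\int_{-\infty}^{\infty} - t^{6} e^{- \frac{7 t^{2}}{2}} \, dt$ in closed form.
$- \frac{15 \sqrt{14} \sqrt{\pi}}{2401}$

Begin with the known integral
$$J(a) = \int_{-\infty}^{\infty} - e^{- a t^{2}} \, dt = - \frac{\sqrt{\pi}}{\sqrt{a}}.$$

Differentiating under the integral sign brings down a factor of $(-t^2)$:
$$\frac{dJ}{da} = \int_{-\infty}^{\infty} t^{2} e^{- a t^{2}} \, dt = \frac{\sqrt{\pi}}{2 a^{\frac{3}{2}}}.$$

Repeating $3$ times in total — each differentiation brings down another $(-t^2)$ — gives
$$\frac{d^{3}J}{da^{3}} = \int_{-\infty}^{\infty} t^{6} e^{- a t^{2}} \, dt = \frac{15 \sqrt{\pi}}{8 a^{\frac{7}{2}}},$$
and the integrand here is $(-1)^{3}$ times the target integrand, so $I = (-1)^{3}\,\frac{d^{3}J}{da^{3}} = - \frac{15 \sqrt{\pi}}{8 a^{\frac{7}{2}}}$.

Setting $a = \frac{7}{2}$:
$$I = - \frac{15 \sqrt{14} \sqrt{\pi}}{2401}.$$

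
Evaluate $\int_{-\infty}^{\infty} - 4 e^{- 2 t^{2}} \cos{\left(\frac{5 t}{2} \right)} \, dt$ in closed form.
$- \frac{2 \sqrt{2} \sqrt{\pi}}{e^{\frac{25}{32}}}$

Treat the cosine frequency as a parameter and define $I(b) = \int_{-\infty}^{\infty} - 4 e^{- 2 t^{2}} \cos{\left(b t \right)} \, dt$.

Differentiating under the integral sign,
$$I'(b) = \int_{-\infty}^{\infty} 4 t e^{- 2 t^{2}} \sin{\left(b t \right)} \, dt.$$

Integrate $\int_{-\infty}^{\infty} t \sin(b t)\, e^{- 2 t^{2}}\, dt$ by parts with $u = \sin(b t)$ and $dv = t\, e^{- 2 t^{2}}\, dt$, giving $v = - \frac{e^{- 2 t^{2}}}{4}$. The boundary term vanishes and
$$\int_{-\infty}^{\infty} t \sin(b t)\, e^{- 2 t^{2}}\, dt = \frac{b}{4} \int_{-\infty}^{\infty} \cos(b t)\, e^{- 2 t^{2}}\, dt,$$
so $I'(b) = - \frac{b}{4}\, I(b)$.

This is a separable first-order ODE; solving with the initial condition $I(0) = \int_{-\infty}^{\infty} - 4 e^{- 2 t^{2}}\,dt = - 2 \sqrt{2} \sqrt{\pi}$ gives
$$I(b) = - 2 \sqrt{2} \sqrt{\pi} e^{- \frac{b^{2}}{8}}.$$

Setting $b = \frac{5}{2}$:
$$I = - \frac{2 \sqrt{2} \sqrt{\pi}}{e^{\frac{25}{32}}}.$$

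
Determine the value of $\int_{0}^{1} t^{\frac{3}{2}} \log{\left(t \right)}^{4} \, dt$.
$\frac{768}{3125}$

Begin with the known integral
$$J(a) = \int_{0}^{1} t^{a} \, dt = \frac{1}{a + 1}.$$

Differentiating under the integral sign brings down a factor of $\ln t$:
$$\frac{dJ}{da} = \int_{0}^{1} t^{a} \log{\left(t \right)} \, dt = - \frac{1}{\left(a + 1\right)^{2}}.$$

Repeating $4$ times in total — each differentiation brings down another $\ln t$ — gives
$$\frac{d^{4}J}{da^{4}} = \int_{0}^{1} t^{a} \log{\left(t \right)}^{4} \, dt = \frac{24}{\left(a + 1\right)^{5}},$$
and the integrand here is exactly the target integrand, so $I = \frac{24}{\left(a + 1\right)^{5}}$.

Setting $a = \frac{3}{2}$:
$$I = \frac{768}{3125}.$$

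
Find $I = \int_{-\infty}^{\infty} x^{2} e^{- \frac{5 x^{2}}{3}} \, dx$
$\frac{3 \sqrt{15} \sqrt{\pi}}{50}$

Start from the elementary integral
$$J(a) = \int_{-\infty}^{\infty} e^{- a x^{2}} \, dx = \frac{\sqrt{\pi}}{\sqrt{a}}.$$

Differentiating under the integral sign brings down a factor of $(-x^2)$:
$$\frac{dJ}{da} = \int_{-\infty}^{\infty} - x^{2} e^{- a x^{2}} \, dx = - \frac{\sqrt{\pi}}{2 a^{\frac{3}{2}}}.$$

The integral on the left is $-I$, so $I = \frac{\sqrt{\pi}}{2 a^{\frac{3}{2}}}$.

Setting $a = \frac{5}{3}$:
$$I = \frac{3 \sqrt{15} \sqrt{\pi}}{50}.$$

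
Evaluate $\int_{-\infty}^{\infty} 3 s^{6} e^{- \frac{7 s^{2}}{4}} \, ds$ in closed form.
$\frac{720 \sqrt{7} \sqrt{\pi}}{2401}$

Consider the simpler parametrised integral
$$J(a) = \int_{-\infty}^{\infty} 3 e^{- a s^{2}} \, ds = \frac{3 \sqrt{\pi}}{\sqrt{a}}.$$

Differentiating under the integral sign brings down a factor of $(-s^2)$:
$$\frac{dJ}{da} = \int_{-\infty}^{\infty} - 3 s^{2} e^{- a s^{2}} \, ds = - \frac{3 \sqrt{\pi}}{2 a^{\frac{3}{2}}}.$$

Repeating $3$ times in total — each differentiation brings down another $(-s^2)$ — gives
$$\frac{d^{3}J}{da^{3}} = \int_{-\infty}^{\infty} - 3 s^{6} e^{- a s^{2}} \, ds = - \frac{45 \sqrt{\pi}}{8 a^{\frac{7}{2}}},$$
and the integrand here is $(-1)^{3}$ times the target integrand, so $I = (-1)^{3}\,\frac{d^{3}J}{da^{3}} = \frac{45 \sqrt{\pi}}{8 a^{\frac{7}{2}}}$.

Setting $a = \frac{7}{4}$:
$$I = \frac{720 \sqrt{7} \sqrt{\pi}}{2401}.$$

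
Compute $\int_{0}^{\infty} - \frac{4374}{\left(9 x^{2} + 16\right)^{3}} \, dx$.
$- \frac{2187 \pi}{8192}$

Recall the elementary integral
$$J(a) = \int_{0}^{\infty} - \frac{6}{a^{2} + x^{2}} \, dx = - \frac{3 \pi}{a}.$$

Differentiating under the integral sign with respect to $a$,
$$\frac{dJ}{da} = \int_{0}^{\infty} \frac{12 a}{\left(a^{2} + x^{2}\right)^{2}} \, dx = \frac{3 \pi}{a^{2}},$$
so $\int_{0}^{\infty} - \frac{6}{\left(a^{2} + x^{2}\right)^{2}} \, dx = - \frac{3 \pi}{2 a^{3}}$.

Repeating — each differentiation of $1/(x^2+a^2)^j$ produces $-2ja/(x^2+a^2)^{j+1}$ — and dividing through by $-2ja$ at each step yields, after $2$ differentiations in total,
$$\int_{0}^{\infty} - \frac{6}{\left(a^{2} + x^{2}\right)^{3}} \, dx = - \frac{9 \pi}{8 a^{5}}.$$

Setting $a = \frac{4}{3}$:
$$I = - \frac{2187 \pi}{8192}.$$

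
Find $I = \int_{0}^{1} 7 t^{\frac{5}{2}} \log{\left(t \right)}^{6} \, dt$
$\frac{92160}{117649}$

Consider the simpler parametrised integral
$$J(a) = \int_{0}^{1} 7 t^{a} \, dt = \frac{7}{a + 1}.$$

Differentiating under the integral sign brings down a factor of $\ln t$:
$$\frac{dJ}{da} = \int_{0}^{1} 7 t^{a} \log{\left(t \right)} \, dt = - \frac{7}{\left(a + 1\right)^{2}}.$$

Repeating $6$ times in total — each differentiation brings down another $\ln t$ — gives
$$\frac{d^{6}J}{da^{6}} = \int_{0}^{1} 7 t^{a} \log{\left(t \right)}^{6} \, dt = \frac{5040}{\left(a + 1\right)^{7}},$$
and the integrand here is exactly the target integrand, so $I = \frac{5040}{\left(a + 1\right)^{7}}$.

Setting $a = \frac{5}{2}$:
$$I = \frac{92160}{117649}.$$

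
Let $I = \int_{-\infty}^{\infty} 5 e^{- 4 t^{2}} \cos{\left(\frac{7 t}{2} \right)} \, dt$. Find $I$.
$\frac{5 \sqrt{\pi}}{2 e^{\frac{49}{64}}}$

Treat the cosine frequency as a parameter and define $I(b) = \int_{-\infty}^{\infty} 5 e^{- 4 t^{2}} \cos{\left(b t \right)} \, dt$.

Differentiating under the integral sign,
$$I'(b) = \int_{-\infty}^{\infty} - 5 t e^{- 4 t^{2}} \sin{\left(b t \right)} \, dt.$$

Integrate $\int_{-\infty}^{\infty} t \sin(b t)\, e^{- 4 t^{2}}\, dt$ by parts with $u = \sin(b t)$ and $dv = t\, e^{- 4 t^{2}}\, dt$, giving $v = - \frac{e^{- 4 t^{2}}}{8}$. The boundary term vanishes and
$$\int_{-\infty}^{\infty} t \sin(b t)\, e^{- 4 t^{2}}\, dt = \frac{b}{8} \int_{-\infty}^{\infty} \cos(b t)\, e^{- 4 t^{2}}\, dt,$$
so $I'(b) = - \frac{b}{8}\, I(b)$.

This is a separable first-order ODE; solving with the initial condition $I(0) = \int_{-\infty}^{\infty} 5 e^{- 4 t^{2}}\,dt = \frac{5 \sqrt{\pi}}{2}$ gives
$$I(b) = \frac{5 \sqrt{\pi} e^{- \frac{b^{2}}{16}}}{2}.$$

Setting $b = \frac{7}{2}$:
$$I = \frac{5 \sqrt{\pi}}{2 e^{\frac{49}{64}}}.$$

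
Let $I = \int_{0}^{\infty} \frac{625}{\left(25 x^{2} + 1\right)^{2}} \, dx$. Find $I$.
$\frac{125 \pi}{4}$

Begin with the known result
$$J(a) = \int_{0}^{\infty} \frac{1}{a^{2} + x^{2}} \, dx = \frac{\pi}{2 a}.$$

Differentiating under the integral sign with respect to $a$,
$$\frac{dJ}{da} = \int_{0}^{\infty} - \frac{2 a}{\left(a^{2} + x^{2}\right)^{2}} \, dx = - \frac{\pi}{2 a^{2}},$$
so $\int_{0}^{\infty} \frac{1}{\left(a^{2} + x^{2}\right)^{2}} \, dx = \frac{\pi}{4 a^{3}}$.

Setting $a = \frac{1}{5}$:
$$I = \frac{125 \pi}{4}.$$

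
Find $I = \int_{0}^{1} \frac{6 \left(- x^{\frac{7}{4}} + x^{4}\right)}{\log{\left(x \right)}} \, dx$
$\log{\left(\frac{64000000}{1771561} \right)}$

Replace the exponent $\frac{7}{4}$ by a parameter $a$: let $I(a) = \int_{0}^{1} \frac{6 \left(x^{4} - x^{a}\right)}{\log{\left(x \right)}} \, dx$.

Since $\dfrac{\partial}{\partial a}\,x^{a} = x^{a} \ln x$, the $\ln x$ in the denominator cancels and
$$\frac{dI}{da} = \int_{0}^{1} -6 x^{a} \, dx = -6 \left[\frac{x^{a+1}}{a+1}\right]_0^1 = - \frac{6}{a + 1}.$$

Integrating with respect to $a$ gives $I(a) = \log{\left(\frac{15625}{\left(a + 1\right)^{6}} \right)} + C$.

At $a = 4$ the integrand is identically $0$, so $I(4) = 0$. The closed form gives $0$, hence $C = 0$.

Setting $a = \frac{7}{4}$:
$$I = \log{\left(\frac{64000000}{1771561} \right)}.$$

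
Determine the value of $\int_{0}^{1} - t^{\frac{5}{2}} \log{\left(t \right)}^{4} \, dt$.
$- \frac{768}{16807}$

Start from the elementary integral
$$J(a) = \int_{0}^{1} - t^{a} \, dt = - \frac{1}{a + 1}.$$

Differentiating under the integral sign brings down a factor of $\ln t$:
$$\frac{dJ}{da} = \int_{0}^{1} - t^{a} \log{\left(t \right)} \, dt = \frac{1}{\left(a + 1\right)^{2}}.$$

Repeating $4$ times in total — each differentiation brings down another $\ln t$ — gives
$$\frac{d^{4}J}{da^{4}} = \int_{0}^{1} - t^{a} \log{\left(t \right)}^{4} \, dt = - \frac{24}{\left(a + 1\right)^{5}},$$
and the integrand here is exactly the target integrand, so $I = - \frac{24}{\left(a + 1\right)^{5}}$.

Setting $a = \frac{5}{2}$:
$$I = - \frac{768}{16807}.$$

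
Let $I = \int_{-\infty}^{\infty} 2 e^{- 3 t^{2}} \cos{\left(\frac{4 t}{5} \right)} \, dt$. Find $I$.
$\frac{2 \sqrt{3} \sqrt{\pi}}{3 e^{\frac{4}{75}}}$

Treat the cosine frequency as a parameter and define $I(b) = \int_{-\infty}^{\infty} 2 e^{- 3 t^{2}} \cos{\left(b t \right)} \, dt$.

Differentiating under the integral sign,
$$I'(b) = \int_{-\infty}^{\infty} - 2 t e^{- 3 t^{2}} \sin{\left(b t \right)} \, dt.$$

Integrate $\int_{-\infty}^{\infty} t \sin(b t)\, e^{- 3 t^{2}}\, dt$ by parts with $u = \sin(b t)$ and $dv = t\, e^{- 3 t^{2}}\, dt$, giving $v = - \frac{e^{- 3 t^{2}}}{6}$. The boundary term vanishes and
$$\int_{-\infty}^{\infty} t \sin(b t)\, e^{- 3 t^{2}}\, dt = \frac{b}{6} \int_{-\infty}^{\infty} \cos(b t)\, e^{- 3 t^{2}}\, dt,$$
so $I'(b) = - \frac{b}{6}\, I(b)$.

This is a separable first-order ODE; solving with the initial condition $I(0) = \int_{-\infty}^{\infty} 2 e^{- 3 t^{2}}\,dt = \frac{2 \sqrt{3} \sqrt{\pi}}{3}$ gives
$$I(b) = \frac{2 \sqrt{3} \sqrt{\pi} e^{- \frac{b^{2}}{12}}}{3}.$$

Setting $b = \frac{4}{5}$:
$$I = \frac{2 \sqrt{3} \sqrt{\pi}}{3 e^{\frac{4}{75}}}.$$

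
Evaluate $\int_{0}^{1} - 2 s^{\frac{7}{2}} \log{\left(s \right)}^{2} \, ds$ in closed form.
$- \frac{32}{729}$

Begin with the known integral
$$J(a) = \int_{0}^{1} - 2 s^{a} \, ds = - \frac{2}{a + 1}.$$

Differentiating under the integral sign brings down a factor of $\ln s$:
$$\frac{dJ}{da} = \int_{0}^{1} - 2 s^{a} \log{\left(s \right)} \, ds = \frac{2}{\left(a + 1\right)^{2}}.$$

Repeating twice in total — each differentiation brings down another $\ln s$ — gives
$$\frac{d^{2}J}{da^{2}} = \int_{0}^{1} - 2 s^{a} \log{\left(s \right)}^{2} \, ds = - \frac{4}{\left(a + 1\right)^{3}},$$
and the integrand here is exactly the target integrand, so $I = - \frac{4}{\left(a + 1\right)^{3}}$.

Setting $a = \frac{7}{2}$:
$$I = - \frac{32}{729}.$$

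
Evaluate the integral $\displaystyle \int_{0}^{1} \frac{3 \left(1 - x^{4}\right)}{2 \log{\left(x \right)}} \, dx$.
$- \frac{3 \log{\left(5 \right)}}{2}$

Replace the exponent $4$ by a parameter $a$: let $I(a) = \int_{0}^{1} \frac{3 \left(1 - x^{a}\right)}{2 \log{\left(x \right)}} \, dx$.

Since $\dfrac{\partial}{\partial a}\,x^{a} = x^{a} \ln x$, the $\ln x$ in the denominator cancels and
$$\frac{dI}{da} = \int_{0}^{1} - \frac{3}{2} x^{a} \, dx = - \frac{3}{2} \left[\frac{x^{a+1}}{a+1}\right]_0^1 = - \frac{3}{2 a + 2}.$$

Integrating with respect to $a$ gives $I(a) = - \frac{3 \log{\left(a + 1 \right)}}{2} + C$.

At $a = 0$ the integrand is identically $0$, so $I(0) = 0$. The closed form gives $0$, hence $C = 0$.

Setting $a = 4$:
$$I = - \frac{3 \log{\left(5 \right)}}{2}.$$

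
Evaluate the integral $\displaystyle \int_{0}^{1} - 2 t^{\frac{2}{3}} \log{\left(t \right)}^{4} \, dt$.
$- \frac{11664}{3125}$

Start from the elementary integral
$$J(a) = \int_{0}^{1} - 2 t^{a} \, dt = - \frac{2}{a + 1}.$$

Differentiating under the integral sign brings down a factor of $\ln t$:
$$\frac{dJ}{da} = \int_{0}^{1} - 2 t^{a} \log{\left(t \right)} \, dt = \frac{2}{\left(a + 1\right)^{2}}.$$

Repeating $4$ times in total — each differentiation brings down another $\ln t$ — gives
$$\frac{d^{4}J}{da^{4}} = \int_{0}^{1} - 2 t^{a} \log{\left(t \right)}^{4} \, dt = - \frac{48}{\left(a + 1\right)^{5}},$$
and the integrand here is exactly the target integrand, so $I = - \frac{48}{\left(a + 1\right)^{5}}$.

Setting $a = \frac{2}{3}$:
$$I = - \frac{11664}{3125}.$$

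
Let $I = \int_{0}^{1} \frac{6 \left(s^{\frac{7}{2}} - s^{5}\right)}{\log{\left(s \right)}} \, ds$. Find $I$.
$\log{\left(\frac{729}{4096} \right)}$

Introduce a parameter $a$ in the exponent: let $I(a) = \int_{0}^{1} \frac{6 \left(- s^{5} + s^{a}\right)}{\log{\left(s \right)}} \, ds$.

Since $\dfrac{\partial}{\partial a}\,s^{a} = s^{a} \ln s$, the $\ln s$ in the denominator cancels and
$$\frac{dI}{da} = \int_{0}^{1} 6 s^{a} \, ds = 6 \left[\frac{s^{a+1}}{a+1}\right]_0^1 = \frac{6}{a + 1}.$$

Integrating with respect to $a$ gives $I(a) = \log{\left(\frac{\left(a + 1\right)^{6}}{46656} \right)} + C$.

At $a = 5$ the integrand is identically $0$, so $I(5) = 0$. The closed form gives $0$, hence $C = 0$.

Setting $a = \frac{7}{2}$:
$$I = \log{\left(\frac{729}{4096} \right)}.$$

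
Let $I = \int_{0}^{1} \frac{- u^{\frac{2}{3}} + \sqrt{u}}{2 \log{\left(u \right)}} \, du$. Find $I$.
$- \frac{\log{\left(10 \right)}}{2} + \log{\left(3 \right)}$

Replace the exponent $\frac{2}{3}$ by a parameter $a$: let $I(a) = \int_{0}^{1} \frac{\sqrt{u} - u^{a}}{2 \log{\left(u \right)}} \, du$.

Since $\dfrac{\partial}{\partial a}\,u^{a} = u^{a} \ln u$, the $\ln u$ in the denominator cancels and
$$\frac{dI}{da} = \int_{0}^{1} - \frac{1}{2} u^{a} \, du = - \frac{1}{2} \left[\frac{u^{a+1}}{a+1}\right]_0^1 = - \frac{1}{2 a + 2}.$$

Integrating with respect to $a$ gives $I(a) = - \frac{\log{\left(a + 1 \right)}}{2} - \frac{\log{\left(2 \right)}}{2} + \frac{\log{\left(3 \right)}}{2} + C$.

At $a = \frac{1}{2}$ the integrand is identically $0$, so $I(\frac{1}{2}) = 0$. The closed form gives $0$, hence $C = 0$.

Setting $a = \frac{2}{3}$:
$$I = - \frac{\log{\left(10 \right)}}{2} + \log{\left(3 \right)}.$$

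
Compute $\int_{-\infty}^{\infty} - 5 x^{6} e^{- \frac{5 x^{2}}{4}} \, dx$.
$- \frac{48 \sqrt{5} \sqrt{\pi}}{25}$

Begin with the known integral
$$J(a) = \int_{-\infty}^{\infty} - 5 e^{- a x^{2}} \, dx = - \frac{5 \sqrt{\pi}}{\sqrt{a}}.$$

Differentiating under the integral sign brings down a factor of $(-x^2)$:
$$\frac{dJ}{da} = \int_{-\infty}^{\infty} 5 x^{2} e^{- a x^{2}} \, dx = \frac{5 \sqrt{\pi}}{2 a^{\frac{3}{2}}}.$$

Repeating $3$ times in total — each differentiation brings down another $(-x^2)$ — gives
$$\frac{d^{3}J}{da^{3}} = \int_{-\infty}^{\infty} 5 x^{6} e^{- a x^{2}} \, dx = \frac{75 \sqrt{\pi}}{8 a^{\frac{7}{2}}},$$
and the integrand here is $(-1)^{3}$ times the target integrand, so $I = (-1)^{3}\,\frac{d^{3}J}{da^{3}} = - \frac{75 \sqrt{\pi}}{8 a^{\frac{7}{2}}}$.

Setting $a = \frac{5}{4}$:
$$I = - \frac{48 \sqrt{5} \sqrt{\pi}}{25}.$$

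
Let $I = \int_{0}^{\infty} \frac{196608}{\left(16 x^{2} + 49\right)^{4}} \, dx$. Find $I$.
$\frac{7680 \pi}{823543}$

Start from the standard arctangent integral
$$J(a) = \int_{0}^{\infty} \frac{3}{a^{2} + x^{2}} \, dx = \frac{3 \pi}{2 a}.$$

Differentiating under the integral sign with respect to $a$,
$$\frac{dJ}{da} = \int_{0}^{\infty} - \frac{6 a}{\left(a^{2} + x^{2}\right)^{2}} \, dx = - \frac{3 \pi}{2 a^{2}},$$
so $\int_{0}^{\infty} \frac{3}{\left(a^{2} + x^{2}\right)^{2}} \, dx = \frac{3 \pi}{4 a^{3}}$.

Repeating — each differentiation of $1/(x^2+a^2)^j$ produces $-2ja/(x^2+a^2)^{j+1}$ — and dividing through by $-2ja$ at each step yields, after $3$ differentiations in total,
$$\int_{0}^{\infty} \frac{3}{\left(a^{2} + x^{2}\right)^{4}} \, dx = \frac{15 \pi}{32 a^{7}}.$$

Setting $a = \frac{7}{4}$:
$$I = \frac{7680 \pi}{823543}.$$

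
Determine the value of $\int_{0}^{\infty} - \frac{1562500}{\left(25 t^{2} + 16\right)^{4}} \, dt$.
$- \frac{390625 \pi}{131072}$

Recall the elementary integral
$$J(a) = \int_{0}^{\infty} - \frac{4}{a^{2} + t^{2}} \, dt = - \frac{2 \pi}{a}.$$

Differentiating under the integral sign with respect to $a$,
$$\frac{dJ}{da} = \int_{0}^{\infty} \frac{8 a}{\left(a^{2} + t^{2}\right)^{2}} \, dt = \frac{2 \pi}{a^{2}},$$
so $\int_{0}^{\infty} - \frac{4}{\left(a^{2} + t^{2}\right)^{2}} \, dt = - \frac{\pi}{a^{3}}$.

Repeating — each differentiation of $1/(t^2+a^2)^j$ produces $-2ja/(t^2+a^2)^{j+1}$ — and dividing through by $-2ja$ at each step yields, after $3$ differentiations in total,
$$\int_{0}^{\infty} - \frac{4}{\left(a^{2} + t^{2}\right)^{4}} \, dt = - \frac{5 \pi}{8 a^{7}}.$$

Setting $a = \frac{4}{5}$:
$$I = - \frac{390625 \pi}{131072}.$$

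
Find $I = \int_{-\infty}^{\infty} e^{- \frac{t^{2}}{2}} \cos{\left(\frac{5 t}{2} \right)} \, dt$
$\frac{\sqrt{2} \sqrt{\pi}}{e^{\frac{25}{8}}}$

Let $b$ denote the cosine frequency and define $I(b) = \int_{-\infty}^{\infty} e^{- \frac{t^{2}}{2}} \cos{\left(b t \right)} \, dt$.

Differentiating under the integral sign,
$$I'(b) = \int_{-\infty}^{\infty} - t e^{- \frac{t^{2}}{2}} \sin{\left(b t \right)} \, dt.$$

Integrate $\int_{-\infty}^{\infty} t \sin(b t)\, e^{- \frac{t^{2}}{2}}\, dt$ by parts with $u = \sin(b t)$ and $dv = t\, e^{- \frac{t^{2}}{2}}\, dt$, giving $v = - e^{- \frac{t^{2}}{2}}$. The boundary term vanishes and
$$\int_{-\infty}^{\infty} t \sin(b t)\, e^{- \frac{t^{2}}{2}}\, dt = b \int_{-\infty}^{\infty} \cos(b t)\, e^{- \frac{t^{2}}{2}}\, dt,$$
so $I'(b) = - b\, I(b)$.

This is a separable first-order ODE; solving with the initial condition $I(0) = \int_{-\infty}^{\infty} e^{- \frac{t^{2}}{2}}\,dt = \sqrt{2} \sqrt{\pi}$ gives
$$I(b) = \sqrt{2} \sqrt{\pi} e^{- \frac{b^{2}}{2}}.$$

Setting $b = \frac{5}{2}$:
$$I = \frac{\sqrt{2} \sqrt{\pi}}{e^{\frac{25}{8}}}.$$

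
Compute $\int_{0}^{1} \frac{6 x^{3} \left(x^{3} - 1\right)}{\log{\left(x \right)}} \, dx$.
$\log{\left(\frac{117649}{4096} \right)}$

Consider the one-parameter family: let $I(a) = \int_{0}^{1} \frac{6 \left(x^{6} - x^{a}\right)}{\log{\left(x \right)}} \, dx$.

Since $\dfrac{\partial}{\partial a}\,x^{a} = x^{a} \ln x$, the $\ln x$ in the denominator cancels and
$$\frac{dI}{da} = \int_{0}^{1} -6 x^{a} \, dx = -6 \left[\frac{x^{a+1}}{a+1}\right]_0^1 = - \frac{6}{a + 1}.$$

Integrating with respect to $a$ gives $I(a) = \log{\left(\frac{117649}{\left(a + 1\right)^{6}} \right)} + C$.

At $a = 6$ the integrand is identically $0$, so $I(6) = 0$. The closed form gives $0$, hence $C = 0$.

Setting $a = 3$:
$$I = \log{\left(\frac{117649}{4096} \right)}.$$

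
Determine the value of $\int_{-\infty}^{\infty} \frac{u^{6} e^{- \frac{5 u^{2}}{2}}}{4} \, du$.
$\frac{3 \sqrt{10} \sqrt{\pi}}{500}$

Begin with the known integral
$$J(a) = \int_{-\infty}^{\infty} \frac{e^{- a u^{2}}}{4} \, du = \frac{\sqrt{\pi}}{4 \sqrt{a}}.$$

Differentiating under the integral sign brings down a factor of $(-u^2)$:
$$\frac{dJ}{da} = \int_{-\infty}^{\infty} - \frac{u^{2} e^{- a u^{2}}}{4} \, du = - \frac{\sqrt{\pi}}{8 a^{\frac{3}{2}}}.$$

Repeating $3$ times in total — each differentiation brings down another $(-u^2)$ — gives
$$\frac{d^{3}J}{da^{3}} = \int_{-\infty}^{\infty} - \frac{u^{6} e^{- a u^{2}}}{4} \, du = - \frac{15 \sqrt{\pi}}{32 a^{\frac{7}{2}}},$$
and the integrand here is $(-1)^{3}$ times the target integrand, so $I = (-1)^{3}\,\frac{d^{3}J}{da^{3}} = \frac{15 \sqrt{\pi}}{32 a^{\frac{7}{2}}}$.

Setting $a = \frac{5}{2}$:
$$I = \frac{3 \sqrt{10} \sqrt{\pi}}{500}.$$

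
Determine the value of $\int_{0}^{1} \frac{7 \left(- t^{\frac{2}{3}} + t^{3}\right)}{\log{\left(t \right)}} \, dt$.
$\log{\left(\frac{35831808}{78125} \right)}$

Replace the exponent $3$ by a parameter $a$: let $I(a) = \int_{0}^{1} \frac{7 \left(- t^{\frac{2}{3}} + t^{a}\right)}{\log{\left(t \right)}} \, dt$.

Since $\dfrac{\partial}{\partial a}\,t^{a} = t^{a} \ln t$, the $\ln t$ in the denominator cancels and
$$\frac{dI}{da} = \int_{0}^{1} 7 t^{a} \, dt = 7 \left[\frac{t^{a+1}}{a+1}\right]_0^1 = \frac{7}{a + 1}.$$

Integrating with respect to $a$ gives $I(a) = \log{\left(\frac{2187 \left(a + 1\right)^{7}}{78125} \right)} + C$.

At $a = \frac{2}{3}$ the integrand is identically $0$, so $I(\frac{2}{3}) = 0$. The closed form gives $0$, hence $C = 0$.

Setting $a = 3$:
$$I = \log{\left(\frac{35831808}{78125} \right)}.$$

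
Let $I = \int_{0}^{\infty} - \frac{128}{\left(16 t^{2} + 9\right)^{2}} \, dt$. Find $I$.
$- \frac{8 \pi}{27}$

Recall the elementary integral
$$J(a) = \int_{0}^{\infty} - \frac{1}{2 \left(a^{2} + t^{2}\right)} \, dt = - \frac{\pi}{4 a}.$$

Differentiating under the integral sign with respect to $a$,
$$\frac{dJ}{da} = \int_{0}^{\infty} \frac{a}{\left(a^{2} + t^{2}\right)^{2}} \, dt = \frac{\pi}{4 a^{2}},$$
so $\int_{0}^{\infty} - \frac{1}{2 \left(a^{2} + t^{2}\right)^{2}} \, dt = - \frac{\pi}{8 a^{3}}$.

Setting $a = \frac{3}{4}$:
$$I = - \frac{8 \pi}{27}.$$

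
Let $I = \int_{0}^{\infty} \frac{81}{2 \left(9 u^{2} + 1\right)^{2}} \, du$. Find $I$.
$\frac{27 \pi}{8}$

Recall the elementary integral
$$J(a) = \int_{0}^{\infty} \frac{1}{2 \left(a^{2} + u^{2}\right)} \, du = \frac{\pi}{4 a}.$$

Differentiating under the integral sign with respect to $a$,
$$\frac{dJ}{da} = \int_{0}^{\infty} - \frac{a}{\left(a^{2} + u^{2}\right)^{2}} \, du = - \frac{\pi}{4 a^{2}},$$
so $\int_{0}^{\infty} \frac{1}{2 \left(a^{2} + u^{2}\right)^{2}} \, du = \frac{\pi}{8 a^{3}}$.

Setting $a = \frac{1}{3}$:
$$I = \frac{27 \pi}{8}.$$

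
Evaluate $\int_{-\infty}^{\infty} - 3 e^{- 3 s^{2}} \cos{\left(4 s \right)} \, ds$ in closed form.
$- \frac{\sqrt{3} \sqrt{\pi}}{e^{\frac{4}{3}}}$

Treat the cosine frequency as a parameter and define $I(b) = \int_{-\infty}^{\infty} - 3 e^{- 3 s^{2}} \cos{\left(b s \right)} \, ds$.

Differentiating under the integral sign,
$$I'(b) = \int_{-\infty}^{\infty} 3 s e^{- 3 s^{2}} \sin{\left(b s \right)} \, ds.$$

Integrate $\int_{-\infty}^{\infty} s \sin(b s)\, e^{- 3 s^{2}}\, ds$ by parts with $u = \sin(b s)$ and $dv = s\, e^{- 3 s^{2}}\, ds$, giving $v = - \frac{e^{- 3 s^{2}}}{6}$. The boundary term vanishes and
$$\int_{-\infty}^{\infty} s \sin(b s)\, e^{- 3 s^{2}}\, ds = \frac{b}{6} \int_{-\infty}^{\infty} \cos(b s)\, e^{- 3 s^{2}}\, ds,$$
so $I'(b) = - \frac{b}{6}\, I(b)$.

This is a separable first-order ODE; solving with the initial condition $I(0) = \int_{-\infty}^{\infty} - 3 e^{- 3 s^{2}}\,ds = - \sqrt{3} \sqrt{\pi}$ gives
$$I(b) = - \sqrt{3} \sqrt{\pi} e^{- \frac{b^{2}}{12}}.$$

Setting $b = 4$:
$$I = - \frac{\sqrt{3} \sqrt{\pi}}{e^{\frac{4}{3}}}.$$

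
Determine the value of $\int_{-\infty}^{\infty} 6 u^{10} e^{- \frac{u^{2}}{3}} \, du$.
$\frac{688905 \sqrt{3} \sqrt{\pi}}{16}$

Consider the simpler parametrised integral
$$J(a) = \int_{-\infty}^{\infty} 6 e^{- a u^{2}} \, du = \frac{6 \sqrt{\pi}}{\sqrt{a}}.$$

Differentiating under the integral sign brings down a factor of $(-u^2)$:
$$\frac{dJ}{da} = \int_{-\infty}^{\infty} - 6 u^{2} e^{- a u^{2}} \, du = - \frac{3 \sqrt{\pi}}{a^{\frac{3}{2}}}.$$

Repeating $5$ times in total — each differentiation brings down another $(-u^2)$ — gives
$$\frac{d^{5}J}{da^{5}} = \int_{-\infty}^{\infty} - 6 u^{10} e^{- a u^{2}} \, du = - \frac{2835 \sqrt{\pi}}{16 a^{\frac{11}{2}}},$$
and the integrand here is $(-1)^{5}$ times the target integrand, so $I = (-1)^{5}\,\frac{d^{5}J}{da^{5}} = \frac{2835 \sqrt{\pi}}{16 a^{\frac{11}{2}}}$.

Setting $a = \frac{1}{3}$:
$$I = \frac{688905 \sqrt{3} \sqrt{\pi}}{16}.$$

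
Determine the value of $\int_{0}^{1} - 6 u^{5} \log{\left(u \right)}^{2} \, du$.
$- \frac{1}{18}$

Start from the elementary integral
$$J(a) = \int_{0}^{1} - 6 u^{a} \, du = - \frac{6}{a + 1}.$$

Differentiating under the integral sign brings down a factor of $\ln u$:
$$\frac{dJ}{da} = \int_{0}^{1} - 6 u^{a} \log{\left(u \right)} \, du = \frac{6}{\left(a + 1\right)^{2}}.$$

Repeating twice in total — each differentiation brings down another $\ln u$ — gives
$$\frac{d^{2}J}{da^{2}} = \int_{0}^{1} - 6 u^{a} \log{\left(u \right)}^{2} \, du = - \frac{12}{\left(a + 1\right)^{3}},$$
and the integrand here is exactly the target integrand, so $I = - \frac{12}{\left(a + 1\right)^{3}}$.

Setting $a = 5$:
$$I = - \frac{1}{18}.$$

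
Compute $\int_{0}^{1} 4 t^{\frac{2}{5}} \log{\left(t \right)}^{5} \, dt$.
$- \frac{7500000}{117649}$

Consider the simpler parametrised integral
$$J(a) = \int_{0}^{1} 4 t^{a} \, dt = \frac{4}{a + 1}.$$

Differentiating under the integral sign brings down a factor of $\ln t$:
$$\frac{dJ}{da} = \int_{0}^{1} 4 t^{a} \log{\left(t \right)} \, dt = - \frac{4}{\left(a + 1\right)^{2}}.$$

Repeating $5$ times in total — each differentiation brings down another $\ln t$ — gives
$$\frac{d^{5}J}{da^{5}} = \int_{0}^{1} 4 t^{a} \log{\left(t \right)}^{5} \, dt = - \frac{480}{\left(a + 1\right)^{6}},$$
and the integrand here is exactly the target integrand, so $I = - \frac{480}{\left(a + 1\right)^{6}}$.

Setting $a = \frac{2}{5}$:
$$I = - \frac{7500000}{117649}.$$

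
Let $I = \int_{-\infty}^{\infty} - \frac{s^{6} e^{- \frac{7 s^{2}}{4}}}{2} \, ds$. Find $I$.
$- \frac{120 \sqrt{7} \sqrt{\pi}}{2401}$

Consider the simpler parametrised integral
$$J(a) = \int_{-\infty}^{\infty} - \frac{e^{- a s^{2}}}{2} \, ds = - \frac{\sqrt{\pi}}{2 \sqrt{a}}.$$

Differentiating under the integral sign brings down a factor of $(-s^2)$:
$$\frac{dJ}{da} = \int_{-\infty}^{\infty} \frac{s^{2} e^{- a s^{2}}}{2} \, ds = \frac{\sqrt{\pi}}{4 a^{\frac{3}{2}}}.$$

Repeating $3$ times in total — each differentiation brings down another $(-s^2)$ — gives
$$\frac{d^{3}J}{da^{3}} = \int_{-\infty}^{\infty} \frac{s^{6} e^{- a s^{2}}}{2} \, ds = \frac{15 \sqrt{\pi}}{16 a^{\frac{7}{2}}},$$
and the integrand here is $(-1)^{3}$ times the target integrand, so $I = (-1)^{3}\,\frac{d^{3}J}{da^{3}} = - \frac{15 \sqrt{\pi}}{16 a^{\frac{7}{2}}}$.

Setting $a = \frac{7}{4}$:
$$I = - \frac{120 \sqrt{7} \sqrt{\pi}}{2401}.$$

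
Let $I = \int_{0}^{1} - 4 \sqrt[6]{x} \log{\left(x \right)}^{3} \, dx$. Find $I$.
$\frac{31104}{2401}$

Start from the elementary integral
$$J(a) = \int_{0}^{1} - 4 x^{a} \, dx = - \frac{4}{a + 1}.$$

Differentiating under the integral sign brings down a factor of $\ln x$:
$$\frac{dJ}{da} = \int_{0}^{1} - 4 x^{a} \log{\left(x \right)} \, dx = \frac{4}{\left(a + 1\right)^{2}}.$$

Repeating $3$ times in total — each differentiation brings down another $\ln x$ — gives
$$\frac{d^{3}J}{da^{3}} = \int_{0}^{1} - 4 x^{a} \log{\left(x \right)}^{3} \, dx = \frac{24}{\left(a + 1\right)^{4}},$$
and the integrand here is exactly the target integrand, so $I = \frac{24}{\left(a + 1\right)^{4}}$.

Setting $a = \frac{1}{6}$:
$$I = \frac{31104}{2401}.$$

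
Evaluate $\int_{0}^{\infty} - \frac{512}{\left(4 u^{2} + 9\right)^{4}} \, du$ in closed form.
$- \frac{40 \pi}{2187}$

Recall the elementary integral
$$J(a) = \int_{0}^{\infty} - \frac{2}{a^{2} + u^{2}} \, du = - \frac{\pi}{a}.$$

Differentiating under the integral sign with respect to $a$,
$$\frac{dJ}{da} = \int_{0}^{\infty} \frac{4 a}{\left(a^{2} + u^{2}\right)^{2}} \, du = \frac{\pi}{a^{2}},$$
so $\int_{0}^{\infty} - \frac{2}{\left(a^{2} + u^{2}\right)^{2}} \, du = - \frac{\pi}{2 a^{3}}$.

Repeating — each differentiation of $1/(u^2+a^2)^j$ produces $-2ja/(u^2+a^2)^{j+1}$ — and dividing through by $-2ja$ at each step yields, after $3$ differentiations in total,
$$\int_{0}^{\infty} - \frac{2}{\left(a^{2} + u^{2}\right)^{4}} \, du = - \frac{5 \pi}{16 a^{7}}.$$

Setting $a = \frac{3}{2}$:
$$I = - \frac{40 \pi}{2187}.$$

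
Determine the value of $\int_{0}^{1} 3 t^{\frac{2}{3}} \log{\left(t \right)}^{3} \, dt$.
$- \frac{1458}{625}$

Start from the elementary integral
$$J(a) = \int_{0}^{1} 3 t^{a} \, dt = \frac{3}{a + 1}.$$

Differentiating under the integral sign brings down a factor of $\ln t$:
$$\frac{dJ}{da} = \int_{0}^{1} 3 t^{a} \log{\left(t \right)} \, dt = - \frac{3}{\left(a + 1\right)^{2}}.$$

Repeating $3$ times in total — each differentiation brings down another $\ln t$ — gives
$$\frac{d^{3}J}{da^{3}} = \int_{0}^{1} 3 t^{a} \log{\left(t \right)}^{3} \, dt = - \frac{18}{\left(a + 1\right)^{4}},$$
and the integrand here is exactly the target integrand, so $I = - \frac{18}{\left(a + 1\right)^{4}}$.

Setting $a = \frac{2}{3}$:
$$I = - \frac{1458}{625}.$$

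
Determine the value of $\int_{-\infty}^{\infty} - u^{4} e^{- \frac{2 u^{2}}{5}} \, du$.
$- \frac{75 \sqrt{10} \sqrt{\pi}}{32}$

Start from the elementary integral
$$J(a) = \int_{-\infty}^{\infty} - e^{- a u^{2}} \, du = - \frac{\sqrt{\pi}}{\sqrt{a}}.$$

Differentiating under the integral sign brings down a factor of $(-u^2)$:
$$\frac{dJ}{da} = \int_{-\infty}^{\infty} u^{2} e^{- a u^{2}} \, du = \frac{\sqrt{\pi}}{2 a^{\frac{3}{2}}}.$$

Repeating twice in total — each differentiation brings down another $(-u^2)$ — gives
$$\frac{d^{2}J}{da^{2}} = \int_{-\infty}^{\infty} - u^{4} e^{- a u^{2}} \, du = - \frac{3 \sqrt{\pi}}{4 a^{\frac{5}{2}}},$$
and the integrand here is exactly the target integrand, so $I = - \frac{3 \sqrt{\pi}}{4 a^{\frac{5}{2}}}$.

Setting $a = \frac{2}{5}$:
$$I = - \frac{75 \sqrt{10} \sqrt{\pi}}{32}.$$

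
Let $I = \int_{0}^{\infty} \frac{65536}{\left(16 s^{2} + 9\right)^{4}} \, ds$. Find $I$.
$\frac{2560 \pi}{2187}$

Start from the standard arctangent integral
$$J(a) = \int_{0}^{\infty} \frac{1}{a^{2} + s^{2}} \, ds = \frac{\pi}{2 a}.$$

Differentiating under the integral sign with respect to $a$,
$$\frac{dJ}{da} = \int_{0}^{\infty} - \frac{2 a}{\left(a^{2} + s^{2}\right)^{2}} \, ds = - \frac{\pi}{2 a^{2}},$$
so $\int_{0}^{\infty} \frac{1}{\left(a^{2} + s^{2}\right)^{2}} \, ds = \frac{\pi}{4 a^{3}}$.

Repeating — each differentiation of $1/(s^2+a^2)^j$ produces $-2ja/(s^2+a^2)^{j+1}$ — and dividing through by $-2ja$ at each step yields, after $3$ differentiations in total,
$$\int_{0}^{\infty} \frac{1}{\left(a^{2} + s^{2}\right)^{4}} \, ds = \frac{5 \pi}{32 a^{7}}.$$

Setting $a = \frac{3}{4}$:
$$I = \frac{2560 \pi}{2187}.$$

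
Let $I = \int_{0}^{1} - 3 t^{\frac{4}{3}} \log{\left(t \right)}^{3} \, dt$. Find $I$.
$\frac{1458}{2401}$

Consider the simpler parametrised integral
$$J(a) = \int_{0}^{1} - 3 t^{a} \, dt = - \frac{3}{a + 1}.$$

Differentiating under the integral sign brings down a factor of $\ln t$:
$$\frac{dJ}{da} = \int_{0}^{1} - 3 t^{a} \log{\left(t \right)} \, dt = \frac{3}{\left(a + 1\right)^{2}}.$$

Repeating $3$ times in total — each differentiation brings down another $\ln t$ — gives
$$\frac{d^{3}J}{da^{3}} = \int_{0}^{1} - 3 t^{a} \log{\left(t \right)}^{3} \, dt = \frac{18}{\left(a + 1\right)^{4}},$$
and the integrand here is exactly the target integrand, so $I = \frac{18}{\left(a + 1\right)^{4}}$.

Setting $a = \frac{4}{3}$:
$$I = \frac{1458}{2401}.$$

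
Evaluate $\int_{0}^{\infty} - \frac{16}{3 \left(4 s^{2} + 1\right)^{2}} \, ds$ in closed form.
$- \frac{2 \pi}{3}$

Begin with the known result
$$J(a) = \int_{0}^{\infty} - \frac{1}{3 \left(a^{2} + s^{2}\right)} \, ds = - \frac{\pi}{6 a}.$$

Differentiating under the integral sign with respect to $a$,
$$\frac{dJ}{da} = \int_{0}^{\infty} \frac{2 a}{3 \left(a^{2} + s^{2}\right)^{2}} \, ds = \frac{\pi}{6 a^{2}},$$
so $\int_{0}^{\infty} - \frac{1}{3 \left(a^{2} + s^{2}\right)^{2}} \, ds = - \frac{\pi}{12 a^{3}}$.

Setting $a = \frac{1}{2}$:
$$I = - \frac{2 \pi}{3}.$$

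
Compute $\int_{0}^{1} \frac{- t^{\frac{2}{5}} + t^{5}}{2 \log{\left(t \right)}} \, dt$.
$\log{\left(\frac{\sqrt{210}}{7} \right)}$

Replace the exponent $\frac{2}{5}$ by a parameter $a$: let $I(a) = \int_{0}^{1} \frac{t^{5} - t^{a}}{2 \log{\left(t \right)}} \, dt$.

Since $\dfrac{\partial}{\partial a}\,t^{a} = t^{a} \ln t$, the $\ln t$ in the denominator cancels and
$$\frac{dI}{da} = \int_{0}^{1} - \frac{1}{2} t^{a} \, dt = - \frac{1}{2} \left[\frac{t^{a+1}}{a+1}\right]_0^1 = - \frac{1}{2 a + 2}.$$

Integrating with respect to $a$ gives $I(a) = - \frac{\log{\left(a + 1 \right)}}{2} + \frac{\log{\left(6 \right)}}{2} + C$.

At $a = 5$ the integrand is identically $0$, so $I(5) = 0$. The closed form gives $0$, hence $C = 0$.

Setting $a = \frac{2}{5}$:
$$I = \log{\left(\frac{\sqrt{210}}{7} \right)}.$$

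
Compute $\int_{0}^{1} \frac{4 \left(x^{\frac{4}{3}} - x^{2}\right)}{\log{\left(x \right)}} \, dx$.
$- \log{\left(\frac{6561}{2401} \right)}$

Consider the one-parameter family: let $I(a) = \int_{0}^{1} \frac{4 \left(x^{\frac{4}{3}} - x^{a}\right)}{\log{\left(x \right)}} \, dx$.

Since $\dfrac{\partial}{\partial a}\,x^{a} = x^{a} \ln x$, the $\ln x$ in the denominator cancels and
$$\frac{dI}{da} = \int_{0}^{1} -4 x^{a} \, dx = -4 \left[\frac{x^{a+1}}{a+1}\right]_0^1 = - \frac{4}{a + 1}.$$

Integrating with respect to $a$ gives $I(a) = - \log{\left(\frac{81 \left(a + 1\right)^{4}}{2401} \right)} + C$.

At $a = \frac{4}{3}$ the integrand is identically $0$, so $I(\frac{4}{3}) = 0$. The closed form gives $0$, hence $C = 0$.

Setting $a = 2$:
$$I = - \log{\left(\frac{6561}{2401} \right)}.$$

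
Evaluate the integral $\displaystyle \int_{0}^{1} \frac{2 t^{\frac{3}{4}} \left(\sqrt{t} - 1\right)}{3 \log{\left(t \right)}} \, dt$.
$\log{\left(\frac{3 \sqrt[3]{21}}{7} \right)}$

Consider the one-parameter family: let $I(a) = \int_{0}^{1} \frac{2 \left(t^{\frac{5}{4}} - t^{a}\right)}{3 \log{\left(t \right)}} \, dt$.

Since $\dfrac{\partial}{\partial a}\,t^{a} = t^{a} \ln t$, the $\ln t$ in the denominator cancels and
$$\frac{dI}{da} = \int_{0}^{1} - \frac{2}{3} t^{a} \, dt = - \frac{2}{3} \left[\frac{t^{a+1}}{a+1}\right]_0^1 = - \frac{2}{3 a + 3}.$$

Integrating with respect to $a$ gives $I(a) = - \frac{2 \log{\left(a + 1 \right)}}{3} - \frac{4 \log{\left(2 \right)}}{3} + \frac{4 \log{\left(3 \right)}}{3} + C$.

At $a = \frac{5}{4}$ the integrand is identically $0$, so $I(\frac{5}{4}) = 0$. The closed form gives $0$, hence $C = 0$.

Setting $a = \frac{3}{4}$:
$$I = \log{\left(\frac{3 \sqrt[3]{21}}{7} \right)}.$$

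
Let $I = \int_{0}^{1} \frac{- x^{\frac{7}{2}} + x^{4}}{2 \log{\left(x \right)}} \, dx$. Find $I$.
$\log{\left(\frac{\sqrt{10}}{3} \right)}$

Introduce a parameter $a$ in the exponent: let $I(a) = \int_{0}^{1} \frac{x^{4} - x^{a}}{2 \log{\left(x \right)}} \, dx$.

Since $\dfrac{\partial}{\partial a}\,x^{a} = x^{a} \ln x$, the $\ln x$ in the denominator cancels and
$$\frac{dI}{da} = \int_{0}^{1} - \frac{1}{2} x^{a} \, dx = - \frac{1}{2} \left[\frac{x^{a+1}}{a+1}\right]_0^1 = - \frac{1}{2 a + 2}.$$

Integrating with respect to $a$ gives $I(a) = - \frac{\log{\left(a + 1 \right)}}{2} + \frac{\log{\left(5 \right)}}{2} + C$.

At $a = 4$ the integrand is identically $0$, so $I(4) = 0$. The closed form gives $0$, hence $C = 0$.

Setting $a = \frac{7}{2}$:
$$I = \log{\left(\frac{\sqrt{10}}{3} \right)}.$$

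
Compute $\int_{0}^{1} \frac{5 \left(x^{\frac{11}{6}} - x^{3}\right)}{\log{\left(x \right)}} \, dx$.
$- \log{\left(\frac{7962624}{1419857} \right)}$

Introduce a parameter $a$ in the exponent: let $I(a) = \int_{0}^{1} \frac{5 \left(x^{\frac{11}{6}} - x^{a}\right)}{\log{\left(x \right)}} \, dx$.

Since $\dfrac{\partial}{\partial a}\,x^{a} = x^{a} \ln x$, the $\ln x$ in the denominator cancels and
$$\frac{dI}{da} = \int_{0}^{1} -5 x^{a} \, dx = -5 \left[\frac{x^{a+1}}{a+1}\right]_0^1 = - \frac{5}{a + 1}.$$

Integrating with respect to $a$ gives $I(a) = - \log{\left(\frac{7776 \left(a + 1\right)^{5}}{1419857} \right)} + C$.

At $a = \frac{11}{6}$ the integrand is identically $0$, so $I(\frac{11}{6}) = 0$. The closed form gives $0$, hence $C = 0$.

Setting $a = 3$:
$$I = - \log{\left(\frac{7962624}{1419857} \right)}.$$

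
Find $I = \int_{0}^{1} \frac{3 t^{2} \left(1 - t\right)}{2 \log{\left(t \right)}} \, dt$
$\log{\left(\frac{3 \sqrt{3}}{8} \right)}$

Replace the exponent $2$ by a parameter $a$: let $I(a) = \int_{0}^{1} \frac{3 \left(- t^{3} + t^{a}\right)}{2 \log{\left(t \right)}} \, dt$.

Since $\dfrac{\partial}{\partial a}\,t^{a} = t^{a} \ln t$, the $\ln t$ in the denominator cancels and
$$\frac{dI}{da} = \int_{0}^{1} \frac{3}{2} t^{a} \, dt = \frac{3}{2} \left[\frac{t^{a+1}}{a+1}\right]_0^1 = \frac{3}{2 \left(a + 1\right)}.$$

Integrating with respect to $a$ gives $I(a) = \log{\left(\frac{\left(a + 1\right)^{\frac{3}{2}}}{8} \right)} + C$.

At $a = 3$ the integrand is identically $0$, so $I(3) = 0$. The closed form gives $0$, hence $C = 0$.

Setting $a = 2$:
$$I = \log{\left(\frac{3 \sqrt{3}}{8} \right)}.$$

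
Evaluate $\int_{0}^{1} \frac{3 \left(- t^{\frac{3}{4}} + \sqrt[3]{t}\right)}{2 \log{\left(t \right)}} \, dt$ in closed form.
$\log{\left(\frac{64 \sqrt{21}}{441} \right)}$

Introduce a parameter $a$ in the exponent: let $I(a) = \int_{0}^{1} \frac{3 \left(- t^{\frac{3}{4}} + t^{a}\right)}{2 \log{\left(t \right)}} \, dt$.

Since $\dfrac{\partial}{\partial a}\,t^{a} = t^{a} \ln t$, the $\ln t$ in the denominator cancels and
$$\frac{dI}{da} = \int_{0}^{1} \frac{3}{2} t^{a} \, dt = \frac{3}{2} \left[\frac{t^{a+1}}{a+1}\right]_0^1 = \frac{3}{2 \left(a + 1\right)}.$$

Integrating with respect to $a$ gives $I(a) = \log{\left(\frac{8 \sqrt{7} \left(a + 1\right)^{\frac{3}{2}}}{49} \right)} + C$.

At $a = \frac{3}{4}$ the integrand is identically $0$, so $I(\frac{3}{4}) = 0$. The closed form gives $0$, hence $C = 0$.

Setting $a = \frac{1}{3}$:
$$I = \log{\left(\frac{64 \sqrt{21}}{441} \right)}.$$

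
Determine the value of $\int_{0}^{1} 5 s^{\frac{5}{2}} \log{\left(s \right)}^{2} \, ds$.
$\frac{80}{343}$

Start from the elementary integral
$$J(a) = \int_{0}^{1} 5 s^{a} \, ds = \frac{5}{a + 1}.$$

Differentiating under the integral sign brings down a factor of $\ln s$:
$$\frac{dJ}{da} = \int_{0}^{1} 5 s^{a} \log{\left(s \right)} \, ds = - \frac{5}{\left(a + 1\right)^{2}}.$$

Repeating twice in total — each differentiation brings down another $\ln s$ — gives
$$\frac{d^{2}J}{da^{2}} = \int_{0}^{1} 5 s^{a} \log{\left(s \right)}^{2} \, ds = \frac{10}{\left(a + 1\right)^{3}},$$
and the integrand here is exactly the target integrand, so $I = \frac{10}{\left(a + 1\right)^{3}}$.

Setting $a = \frac{5}{2}$:
$$I = \frac{80}{343}.$$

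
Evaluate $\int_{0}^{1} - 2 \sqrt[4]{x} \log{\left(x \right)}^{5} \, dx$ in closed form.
$\frac{196608}{3125}$

Start from the elementary integral
$$J(a) = \int_{0}^{1} - 2 x^{a} \, dx = - \frac{2}{a + 1}.$$

Differentiating under the integral sign brings down a factor of $\ln x$:
$$\frac{dJ}{da} = \int_{0}^{1} - 2 x^{a} \log{\left(x \right)} \, dx = \frac{2}{\left(a + 1\right)^{2}}.$$

Repeating $5$ times in total — each differentiation brings down another $\ln x$ — gives
$$\frac{d^{5}J}{da^{5}} = \int_{0}^{1} - 2 x^{a} \log{\left(x \right)}^{5} \, dx = \frac{240}{\left(a + 1\right)^{6}},$$
and the integrand here is exactly the target integrand, so $I = \frac{240}{\left(a + 1\right)^{6}}$.

Setting $a = \frac{1}{4}$:
$$I = \frac{196608}{3125}.$$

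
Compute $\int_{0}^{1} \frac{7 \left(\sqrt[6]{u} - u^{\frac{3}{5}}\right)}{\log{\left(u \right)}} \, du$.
$- \log{\left(\frac{587068342272}{64339296875} \right)}$

Replace the exponent $\frac{3}{5}$ by a parameter $a$: let $I(a) = \int_{0}^{1} \frac{7 \left(\sqrt[6]{u} - u^{a}\right)}{\log{\left(u \right)}} \, du$.

Since $\dfrac{\partial}{\partial a}\,u^{a} = u^{a} \ln u$, the $\ln u$ in the denominator cancels and
$$\frac{dI}{da} = \int_{0}^{1} -7 u^{a} \, du = -7 \left[\frac{u^{a+1}}{a+1}\right]_0^1 = - \frac{7}{a + 1}.$$

Integrating with respect to $a$ gives $I(a) = - \log{\left(\frac{279936 \left(a + 1\right)^{7}}{823543} \right)} + C$.

At $a = \frac{1}{6}$ the integrand is identically $0$, so $I(\frac{1}{6}) = 0$. The closed form gives $0$, hence $C = 0$.

Setting $a = \frac{3}{5}$:
$$I = - \log{\left(\frac{587068342272}{64339296875} \right)}.$$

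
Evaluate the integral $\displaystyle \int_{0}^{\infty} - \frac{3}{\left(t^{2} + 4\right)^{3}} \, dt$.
$- \frac{9 \pi}{512}$

Recall the elementary integral
$$J(a) = \int_{0}^{\infty} - \frac{3}{a^{2} + t^{2}} \, dt = - \frac{3 \pi}{2 a}.$$

Differentiating under the integral sign with respect to $a$,
$$\frac{dJ}{da} = \int_{0}^{\infty} \frac{6 a}{\left(a^{2} + t^{2}\right)^{2}} \, dt = \frac{3 \pi}{2 a^{2}},$$
so $\int_{0}^{\infty} - \frac{3}{\left(a^{2} + t^{2}\right)^{2}} \, dt = - \frac{3 \pi}{4 a^{3}}$.

Repeating — each differentiation of $1/(t^2+a^2)^j$ produces $-2ja/(t^2+a^2)^{j+1}$ — and dividing through by $-2ja$ at each step yields, after $2$ differentiations in total,
$$\int_{0}^{\infty} - \frac{3}{\left(a^{2} + t^{2}\right)^{3}} \, dt = - \frac{9 \pi}{16 a^{5}}.$$

Setting $a = 2$:
$$I = - \frac{9 \pi}{512}.$$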